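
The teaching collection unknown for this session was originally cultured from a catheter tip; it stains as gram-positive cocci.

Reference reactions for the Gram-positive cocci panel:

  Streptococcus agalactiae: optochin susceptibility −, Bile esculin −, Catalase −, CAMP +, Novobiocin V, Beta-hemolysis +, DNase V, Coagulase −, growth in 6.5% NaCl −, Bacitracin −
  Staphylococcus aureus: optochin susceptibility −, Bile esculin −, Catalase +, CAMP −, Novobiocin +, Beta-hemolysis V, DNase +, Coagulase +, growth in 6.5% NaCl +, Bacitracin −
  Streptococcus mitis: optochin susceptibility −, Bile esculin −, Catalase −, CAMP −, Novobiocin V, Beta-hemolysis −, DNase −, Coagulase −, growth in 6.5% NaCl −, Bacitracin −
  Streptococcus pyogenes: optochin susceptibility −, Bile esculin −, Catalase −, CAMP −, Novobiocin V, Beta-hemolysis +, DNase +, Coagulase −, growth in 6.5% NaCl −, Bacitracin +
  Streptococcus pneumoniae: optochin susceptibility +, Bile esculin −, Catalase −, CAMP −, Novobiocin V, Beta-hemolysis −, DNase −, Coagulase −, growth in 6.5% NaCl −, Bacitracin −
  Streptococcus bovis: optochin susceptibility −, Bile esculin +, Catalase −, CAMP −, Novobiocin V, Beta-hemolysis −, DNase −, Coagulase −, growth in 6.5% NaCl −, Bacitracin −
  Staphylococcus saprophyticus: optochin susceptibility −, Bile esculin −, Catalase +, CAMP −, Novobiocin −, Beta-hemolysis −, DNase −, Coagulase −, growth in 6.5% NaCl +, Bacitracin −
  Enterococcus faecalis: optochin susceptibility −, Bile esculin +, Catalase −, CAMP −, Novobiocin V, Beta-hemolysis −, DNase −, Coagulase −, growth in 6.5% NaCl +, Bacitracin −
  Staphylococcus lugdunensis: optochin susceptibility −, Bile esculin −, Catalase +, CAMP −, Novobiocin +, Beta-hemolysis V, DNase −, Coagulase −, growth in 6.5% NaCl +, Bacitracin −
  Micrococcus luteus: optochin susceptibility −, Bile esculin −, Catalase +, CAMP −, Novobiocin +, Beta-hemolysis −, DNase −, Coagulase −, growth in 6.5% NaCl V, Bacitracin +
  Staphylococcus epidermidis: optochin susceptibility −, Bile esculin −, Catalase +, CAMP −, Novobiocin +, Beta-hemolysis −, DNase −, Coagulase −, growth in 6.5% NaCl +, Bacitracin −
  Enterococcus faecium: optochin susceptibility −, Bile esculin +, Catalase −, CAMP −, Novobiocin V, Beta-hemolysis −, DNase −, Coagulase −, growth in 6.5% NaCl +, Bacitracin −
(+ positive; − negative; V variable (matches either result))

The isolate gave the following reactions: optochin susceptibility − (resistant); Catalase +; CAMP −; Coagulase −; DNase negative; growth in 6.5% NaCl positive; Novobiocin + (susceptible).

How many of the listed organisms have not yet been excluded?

3

Coagulase −: excludes Staphylococcus aureus — 11 left.
DNase −: excludes Streptococcus pyogenes — 10 left.
optochin susceptibility −: excludes Streptococcus pneumoniae — 9 left.
CAMP −: excludes Streptococcus agalactiae — 8 left.
growth in 6.5% NaCl +: excludes Streptococcus mitis, Streptococcus bovis — 6 left.
Catalase +: excludes Enterococcus faecalis, Enterococcus faecium — 4 left.
Novobiocin +: excludes Staphylococcus saprophyticus — 3 left.
Still consistent: Micrococcus luteus, Staphylococcus epidermidis, Staphylococcus lugdunensis.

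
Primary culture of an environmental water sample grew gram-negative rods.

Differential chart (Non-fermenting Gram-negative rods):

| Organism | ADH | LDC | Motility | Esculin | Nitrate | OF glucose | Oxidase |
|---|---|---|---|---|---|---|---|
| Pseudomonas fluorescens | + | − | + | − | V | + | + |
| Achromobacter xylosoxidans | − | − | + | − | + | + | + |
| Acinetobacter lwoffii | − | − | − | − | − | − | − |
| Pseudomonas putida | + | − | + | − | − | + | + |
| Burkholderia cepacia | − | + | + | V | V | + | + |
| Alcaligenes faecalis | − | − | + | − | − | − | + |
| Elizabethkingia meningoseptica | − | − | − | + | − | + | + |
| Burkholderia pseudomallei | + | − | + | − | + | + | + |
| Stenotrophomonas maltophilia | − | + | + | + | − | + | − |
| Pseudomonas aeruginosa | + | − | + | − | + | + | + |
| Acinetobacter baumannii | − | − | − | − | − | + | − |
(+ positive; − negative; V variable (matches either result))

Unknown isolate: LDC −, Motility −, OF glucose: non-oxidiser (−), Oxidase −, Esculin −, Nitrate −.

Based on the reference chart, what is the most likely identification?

Acinetobacter lwoffii

Nitrate −: excludes Achromobacter xylosoxidans, Burkholderia pseudomallei, Pseudomonas aeruginosa — 8 left.
Oxidase −: excludes 5 organisms — 3 left.
OF glucose −: excludes Stenotrophomonas maltophilia, Acinetobacter baumannii — 1 left.
Motility −: the one remaining candidate is consistent.
LDC −: the one remaining candidate is consistent.
Esculin −: the one remaining candidate is consistent.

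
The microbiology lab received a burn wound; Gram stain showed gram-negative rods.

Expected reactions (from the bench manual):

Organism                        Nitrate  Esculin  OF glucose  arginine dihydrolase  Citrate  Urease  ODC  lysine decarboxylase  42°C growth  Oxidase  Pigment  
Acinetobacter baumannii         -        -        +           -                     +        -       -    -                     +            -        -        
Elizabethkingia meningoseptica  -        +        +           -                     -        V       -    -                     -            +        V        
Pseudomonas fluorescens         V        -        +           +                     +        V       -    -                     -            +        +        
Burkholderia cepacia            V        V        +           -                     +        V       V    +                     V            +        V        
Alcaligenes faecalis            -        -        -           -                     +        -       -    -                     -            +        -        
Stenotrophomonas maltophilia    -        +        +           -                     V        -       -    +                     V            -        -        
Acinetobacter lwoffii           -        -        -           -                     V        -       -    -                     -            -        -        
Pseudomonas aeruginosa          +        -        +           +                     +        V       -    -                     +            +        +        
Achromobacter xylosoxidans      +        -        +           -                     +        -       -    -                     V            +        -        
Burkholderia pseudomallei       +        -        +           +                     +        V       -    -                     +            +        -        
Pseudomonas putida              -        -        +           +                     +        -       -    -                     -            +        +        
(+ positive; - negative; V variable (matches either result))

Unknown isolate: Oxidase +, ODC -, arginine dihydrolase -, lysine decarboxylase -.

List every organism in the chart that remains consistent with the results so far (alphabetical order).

lysine decarboxylase -: excludes Burkholderia cepacia, Stenotrophomonas maltophilia — 9 left.
ODC -: all 9 remaining candidates are consistent.
arginine dihydrolase -: excludes Pseudomonas fluorescens, Pseudomonas aeruginosa, Burkholderia pseudomallei, Pseudomonas putida — 5 left.
Oxidase +: excludes Acinetobacter baumannii, Acinetobacter lwoffii — 3 left.

Achromobacter xylosoxidans, Alcaligenes faecalis, Elizabethkingia meningoseptica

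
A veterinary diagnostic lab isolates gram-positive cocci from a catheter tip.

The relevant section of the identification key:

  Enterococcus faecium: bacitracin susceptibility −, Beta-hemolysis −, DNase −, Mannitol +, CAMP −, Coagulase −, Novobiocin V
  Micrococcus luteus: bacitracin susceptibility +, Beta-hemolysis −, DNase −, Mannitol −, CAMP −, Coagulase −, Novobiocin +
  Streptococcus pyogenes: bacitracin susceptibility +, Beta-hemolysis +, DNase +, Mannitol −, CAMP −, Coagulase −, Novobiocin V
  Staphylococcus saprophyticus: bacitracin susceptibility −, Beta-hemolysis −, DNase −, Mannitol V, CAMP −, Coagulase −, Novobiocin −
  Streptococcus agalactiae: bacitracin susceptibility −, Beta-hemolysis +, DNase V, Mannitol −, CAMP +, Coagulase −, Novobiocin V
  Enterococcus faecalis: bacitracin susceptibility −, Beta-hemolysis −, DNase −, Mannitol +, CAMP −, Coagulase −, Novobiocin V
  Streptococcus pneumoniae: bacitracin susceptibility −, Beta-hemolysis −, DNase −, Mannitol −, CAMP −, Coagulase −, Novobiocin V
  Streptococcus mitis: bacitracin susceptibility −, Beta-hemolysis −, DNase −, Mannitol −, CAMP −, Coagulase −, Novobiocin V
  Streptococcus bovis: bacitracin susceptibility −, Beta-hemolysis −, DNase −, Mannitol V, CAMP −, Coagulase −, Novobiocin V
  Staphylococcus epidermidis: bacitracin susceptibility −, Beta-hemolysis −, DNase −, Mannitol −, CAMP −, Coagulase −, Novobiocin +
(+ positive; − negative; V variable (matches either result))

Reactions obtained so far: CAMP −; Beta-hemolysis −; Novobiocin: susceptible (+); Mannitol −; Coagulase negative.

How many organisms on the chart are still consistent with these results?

CAMP −: excludes Streptococcus agalactiae — 9 left.
Mannitol −: excludes Enterococcus faecium, Enterococcus faecalis — 7 left.
Beta-hemolysis −: excludes Streptococcus pyogenes — 6 left.
Coagulase −: all 6 remaining candidates are consistent.
Novobiocin +: excludes Staphylococcus saprophyticus — 5 left.
Still consistent: Micrococcus luteus, Staphylococcus epidermidis, Streptococcus bovis, Streptococcus mitis, Streptococcus pneumoniae.

5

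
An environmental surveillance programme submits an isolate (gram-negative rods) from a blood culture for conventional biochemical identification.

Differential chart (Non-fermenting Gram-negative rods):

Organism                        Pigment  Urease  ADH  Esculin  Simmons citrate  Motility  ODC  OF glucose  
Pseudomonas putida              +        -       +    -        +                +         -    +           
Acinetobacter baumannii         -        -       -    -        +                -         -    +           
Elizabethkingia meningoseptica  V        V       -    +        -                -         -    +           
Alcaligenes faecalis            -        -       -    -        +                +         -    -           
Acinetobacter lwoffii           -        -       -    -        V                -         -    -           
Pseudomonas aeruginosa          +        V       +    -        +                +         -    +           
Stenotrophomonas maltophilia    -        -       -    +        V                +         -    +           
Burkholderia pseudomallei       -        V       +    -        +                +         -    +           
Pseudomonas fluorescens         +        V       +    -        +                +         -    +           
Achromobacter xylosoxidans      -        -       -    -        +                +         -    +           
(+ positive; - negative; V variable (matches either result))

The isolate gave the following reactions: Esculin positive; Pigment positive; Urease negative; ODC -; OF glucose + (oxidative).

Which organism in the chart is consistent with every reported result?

Urease -: all 10 remaining candidates are consistent.
ODC -: all 10 remaining candidates are consistent.
Esculin +: excludes 8 organisms — 2 left.
OF glucose +: all 2 remaining candidates are consistent.
Pigment +: excludes Stenotrophomonas maltophilia — 1 left.

Elizabethkingia meningoseptica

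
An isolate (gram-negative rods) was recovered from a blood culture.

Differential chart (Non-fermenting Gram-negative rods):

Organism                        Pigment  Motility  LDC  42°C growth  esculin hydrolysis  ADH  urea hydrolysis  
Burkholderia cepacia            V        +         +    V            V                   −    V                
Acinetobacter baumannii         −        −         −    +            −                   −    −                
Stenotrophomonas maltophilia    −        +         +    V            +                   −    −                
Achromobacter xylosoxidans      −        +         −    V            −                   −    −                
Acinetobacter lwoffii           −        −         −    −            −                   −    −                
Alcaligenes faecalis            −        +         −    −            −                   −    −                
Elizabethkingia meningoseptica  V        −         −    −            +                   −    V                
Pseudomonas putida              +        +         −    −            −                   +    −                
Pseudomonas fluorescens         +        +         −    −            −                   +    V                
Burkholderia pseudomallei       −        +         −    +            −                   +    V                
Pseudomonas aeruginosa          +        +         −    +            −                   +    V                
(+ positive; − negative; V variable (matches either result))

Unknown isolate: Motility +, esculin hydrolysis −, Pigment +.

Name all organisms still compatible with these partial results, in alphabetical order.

Burkholderia cepacia, Pseudomonas aeruginosa, Pseudomonas fluorescens, Pseudomonas putida

Pigment +: excludes 6 organisms — 5 left.
Motility +: excludes Elizabethkingia meningoseptica — 4 left.
esculin hydrolysis −: all 4 remaining candidates are consistent.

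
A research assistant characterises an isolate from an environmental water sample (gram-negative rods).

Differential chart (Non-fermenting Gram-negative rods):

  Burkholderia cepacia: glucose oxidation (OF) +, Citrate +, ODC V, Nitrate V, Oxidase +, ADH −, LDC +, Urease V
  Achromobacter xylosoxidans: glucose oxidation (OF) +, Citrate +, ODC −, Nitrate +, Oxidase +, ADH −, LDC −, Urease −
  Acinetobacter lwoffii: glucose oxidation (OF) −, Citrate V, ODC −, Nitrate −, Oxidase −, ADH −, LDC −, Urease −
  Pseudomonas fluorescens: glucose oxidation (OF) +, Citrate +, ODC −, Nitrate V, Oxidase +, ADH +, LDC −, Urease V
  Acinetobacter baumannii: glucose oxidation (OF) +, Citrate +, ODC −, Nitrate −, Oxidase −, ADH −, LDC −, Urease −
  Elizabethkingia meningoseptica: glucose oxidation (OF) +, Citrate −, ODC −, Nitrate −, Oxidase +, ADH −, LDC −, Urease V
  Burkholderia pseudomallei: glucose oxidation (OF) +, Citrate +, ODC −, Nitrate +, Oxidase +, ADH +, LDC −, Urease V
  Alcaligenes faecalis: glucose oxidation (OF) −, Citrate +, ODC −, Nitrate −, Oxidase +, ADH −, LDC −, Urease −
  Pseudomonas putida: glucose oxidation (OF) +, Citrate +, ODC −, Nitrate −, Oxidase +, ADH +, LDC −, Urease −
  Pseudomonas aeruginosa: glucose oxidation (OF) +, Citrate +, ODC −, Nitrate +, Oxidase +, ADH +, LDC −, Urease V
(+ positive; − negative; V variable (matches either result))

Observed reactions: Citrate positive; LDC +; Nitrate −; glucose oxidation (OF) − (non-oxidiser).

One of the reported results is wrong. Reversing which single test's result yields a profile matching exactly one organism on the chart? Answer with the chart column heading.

glucose oxidation (OF)

As reported, no row in the chart matches all 4 reactions.
Reversing glucose oxidation (OF) (to +) → unique match: Burkholderia cepacia.
Reversing Nitrate → still no organism matches.
Reversing LDC → 2 organisms match (not unique).
Reversing Citrate → still no organism matches.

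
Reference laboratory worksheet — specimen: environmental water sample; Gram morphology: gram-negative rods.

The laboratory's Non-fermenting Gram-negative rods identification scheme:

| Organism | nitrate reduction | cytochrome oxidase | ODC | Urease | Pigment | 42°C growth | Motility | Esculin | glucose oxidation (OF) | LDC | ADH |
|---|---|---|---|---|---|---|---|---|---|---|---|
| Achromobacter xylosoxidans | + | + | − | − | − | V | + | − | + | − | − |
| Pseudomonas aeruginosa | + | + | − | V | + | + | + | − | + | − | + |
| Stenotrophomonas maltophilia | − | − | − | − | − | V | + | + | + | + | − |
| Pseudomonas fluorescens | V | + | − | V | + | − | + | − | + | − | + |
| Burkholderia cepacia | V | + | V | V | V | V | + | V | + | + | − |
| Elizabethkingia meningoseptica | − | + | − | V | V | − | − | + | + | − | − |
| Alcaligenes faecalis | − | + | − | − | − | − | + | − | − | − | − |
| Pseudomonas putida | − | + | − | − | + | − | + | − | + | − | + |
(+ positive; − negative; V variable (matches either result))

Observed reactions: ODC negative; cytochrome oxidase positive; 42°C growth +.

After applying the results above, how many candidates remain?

3

42°C growth +: excludes Pseudomonas fluorescens, Elizabethkingia meningoseptica, Alcaligenes faecalis, Pseudomonas putida — 4 left.
ODC −: all 4 remaining candidates are consistent.
cytochrome oxidase +: excludes Stenotrophomonas maltophilia — 3 left.
Still consistent: Achromobacter xylosoxidans, Burkholderia cepacia, Pseudomonas aeruginosa.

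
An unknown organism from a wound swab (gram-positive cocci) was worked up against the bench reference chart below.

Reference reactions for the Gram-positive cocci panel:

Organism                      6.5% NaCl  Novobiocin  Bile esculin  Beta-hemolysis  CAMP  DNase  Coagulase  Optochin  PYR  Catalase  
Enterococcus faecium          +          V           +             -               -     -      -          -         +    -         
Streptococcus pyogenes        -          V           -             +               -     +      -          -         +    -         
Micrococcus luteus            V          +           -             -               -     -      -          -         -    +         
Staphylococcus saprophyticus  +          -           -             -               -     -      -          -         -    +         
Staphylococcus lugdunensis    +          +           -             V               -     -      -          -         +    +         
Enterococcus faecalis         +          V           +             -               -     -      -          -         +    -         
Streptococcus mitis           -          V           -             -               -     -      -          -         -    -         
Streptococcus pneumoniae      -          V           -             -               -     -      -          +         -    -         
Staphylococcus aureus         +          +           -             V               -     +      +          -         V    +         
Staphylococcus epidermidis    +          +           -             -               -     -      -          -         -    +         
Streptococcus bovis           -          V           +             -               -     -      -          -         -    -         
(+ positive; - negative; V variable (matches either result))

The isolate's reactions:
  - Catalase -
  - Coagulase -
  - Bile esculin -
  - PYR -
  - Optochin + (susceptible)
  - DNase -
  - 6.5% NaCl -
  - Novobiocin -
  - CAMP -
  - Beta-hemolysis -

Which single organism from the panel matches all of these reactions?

Streptococcus pneumoniae

6.5% NaCl -: excludes 6 organisms — 5 left.
Novobiocin -: excludes Micrococcus luteus — 4 left.
Bile esculin -: excludes Streptococcus bovis — 3 left.
Optochin +: excludes Streptococcus pyogenes, Streptococcus mitis — 1 left.
CAMP -: the one remaining candidate is consistent.
Beta-hemolysis -: the one remaining candidate is consistent.
PYR -: the one remaining candidate is consistent.
Coagulase -: the one remaining candidate is consistent.
Catalase -: the one remaining candidate is consistent.
DNase -: the one remaining candidate is consistent.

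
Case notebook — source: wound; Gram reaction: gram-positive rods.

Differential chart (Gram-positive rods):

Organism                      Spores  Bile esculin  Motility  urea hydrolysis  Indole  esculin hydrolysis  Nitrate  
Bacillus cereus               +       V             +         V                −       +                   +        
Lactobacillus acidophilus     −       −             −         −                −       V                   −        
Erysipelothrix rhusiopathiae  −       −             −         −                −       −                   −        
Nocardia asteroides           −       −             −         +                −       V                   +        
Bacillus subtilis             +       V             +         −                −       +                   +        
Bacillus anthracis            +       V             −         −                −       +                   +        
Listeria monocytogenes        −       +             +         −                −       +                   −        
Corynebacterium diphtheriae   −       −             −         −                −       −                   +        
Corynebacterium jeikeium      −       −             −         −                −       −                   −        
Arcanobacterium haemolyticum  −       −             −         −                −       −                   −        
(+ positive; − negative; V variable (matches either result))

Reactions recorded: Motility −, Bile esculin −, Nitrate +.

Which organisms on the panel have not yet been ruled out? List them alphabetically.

Bacillus anthracis, Corynebacterium diphtheriae, Nocardia asteroides

Motility −: excludes Bacillus cereus, Bacillus subtilis, Listeria monocytogenes — 7 left.
Bile esculin −: all 7 remaining candidates are consistent.
Nitrate +: excludes Lactobacillus acidophilus, Erysipelothrix rhusiopathiae, Corynebacterium jeikeium, Arcanobacterium haemolyticum — 3 left.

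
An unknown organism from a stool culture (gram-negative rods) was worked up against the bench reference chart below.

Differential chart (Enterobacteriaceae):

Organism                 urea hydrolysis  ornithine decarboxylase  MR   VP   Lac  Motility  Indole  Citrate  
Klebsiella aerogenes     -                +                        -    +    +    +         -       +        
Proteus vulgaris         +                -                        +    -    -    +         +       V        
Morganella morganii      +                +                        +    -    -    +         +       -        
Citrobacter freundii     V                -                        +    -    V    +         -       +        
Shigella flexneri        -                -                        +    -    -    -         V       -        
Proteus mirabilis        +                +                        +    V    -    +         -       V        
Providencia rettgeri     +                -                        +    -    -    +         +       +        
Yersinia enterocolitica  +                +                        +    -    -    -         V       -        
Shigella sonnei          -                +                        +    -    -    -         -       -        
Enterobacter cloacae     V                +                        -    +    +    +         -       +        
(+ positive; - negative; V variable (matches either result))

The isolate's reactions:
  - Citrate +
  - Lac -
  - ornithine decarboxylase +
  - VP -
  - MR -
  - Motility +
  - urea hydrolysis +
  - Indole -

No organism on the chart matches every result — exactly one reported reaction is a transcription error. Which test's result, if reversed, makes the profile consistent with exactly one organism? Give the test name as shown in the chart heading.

MR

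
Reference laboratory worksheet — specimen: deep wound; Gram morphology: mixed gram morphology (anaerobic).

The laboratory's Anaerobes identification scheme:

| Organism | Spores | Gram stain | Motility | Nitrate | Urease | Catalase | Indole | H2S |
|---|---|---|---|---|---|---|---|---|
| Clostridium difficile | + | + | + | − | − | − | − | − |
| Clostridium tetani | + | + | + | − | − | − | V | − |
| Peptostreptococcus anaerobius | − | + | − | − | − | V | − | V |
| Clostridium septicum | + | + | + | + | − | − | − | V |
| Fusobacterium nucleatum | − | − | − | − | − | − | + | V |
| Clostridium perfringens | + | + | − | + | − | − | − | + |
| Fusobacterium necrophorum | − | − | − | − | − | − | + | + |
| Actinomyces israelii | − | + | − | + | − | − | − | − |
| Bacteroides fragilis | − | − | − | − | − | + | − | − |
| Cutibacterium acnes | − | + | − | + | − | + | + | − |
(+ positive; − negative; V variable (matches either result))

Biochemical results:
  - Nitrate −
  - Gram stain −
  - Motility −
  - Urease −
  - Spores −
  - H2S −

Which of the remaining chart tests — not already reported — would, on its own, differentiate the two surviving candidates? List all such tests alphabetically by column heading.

Catalase, Indole

Gram stain −: excludes 7 organisms — 3 left.
Motility −: all 3 remaining candidates are consistent.
Spores −: all 3 remaining candidates are consistent.
Nitrate −: all 3 remaining candidates are consistent.
Urease −: all 3 remaining candidates are consistent.
H2S −: excludes Fusobacterium necrophorum — 2 left.
Two candidates remain: Bacteroides fragilis and Fusobacterium nucleatum.
  Catalase: Bacteroides fragilis +, Fusobacterium nucleatum − — discriminates.
  Indole: Bacteroides fragilis −, Fusobacterium nucleatum + — discriminates.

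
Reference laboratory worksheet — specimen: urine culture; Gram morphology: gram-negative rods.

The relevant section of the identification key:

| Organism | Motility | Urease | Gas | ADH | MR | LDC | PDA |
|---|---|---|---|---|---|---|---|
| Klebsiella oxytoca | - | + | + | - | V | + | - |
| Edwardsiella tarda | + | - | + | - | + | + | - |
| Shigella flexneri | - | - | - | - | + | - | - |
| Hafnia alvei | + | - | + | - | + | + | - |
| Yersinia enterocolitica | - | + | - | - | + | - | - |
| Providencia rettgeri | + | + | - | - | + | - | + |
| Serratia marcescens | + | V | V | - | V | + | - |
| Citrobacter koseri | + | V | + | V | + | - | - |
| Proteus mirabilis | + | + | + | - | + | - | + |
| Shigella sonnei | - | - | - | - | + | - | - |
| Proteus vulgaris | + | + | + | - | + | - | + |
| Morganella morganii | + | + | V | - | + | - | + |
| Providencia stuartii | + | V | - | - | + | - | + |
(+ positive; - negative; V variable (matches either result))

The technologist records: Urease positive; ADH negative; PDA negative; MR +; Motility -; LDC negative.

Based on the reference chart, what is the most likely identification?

Yersinia enterocolitica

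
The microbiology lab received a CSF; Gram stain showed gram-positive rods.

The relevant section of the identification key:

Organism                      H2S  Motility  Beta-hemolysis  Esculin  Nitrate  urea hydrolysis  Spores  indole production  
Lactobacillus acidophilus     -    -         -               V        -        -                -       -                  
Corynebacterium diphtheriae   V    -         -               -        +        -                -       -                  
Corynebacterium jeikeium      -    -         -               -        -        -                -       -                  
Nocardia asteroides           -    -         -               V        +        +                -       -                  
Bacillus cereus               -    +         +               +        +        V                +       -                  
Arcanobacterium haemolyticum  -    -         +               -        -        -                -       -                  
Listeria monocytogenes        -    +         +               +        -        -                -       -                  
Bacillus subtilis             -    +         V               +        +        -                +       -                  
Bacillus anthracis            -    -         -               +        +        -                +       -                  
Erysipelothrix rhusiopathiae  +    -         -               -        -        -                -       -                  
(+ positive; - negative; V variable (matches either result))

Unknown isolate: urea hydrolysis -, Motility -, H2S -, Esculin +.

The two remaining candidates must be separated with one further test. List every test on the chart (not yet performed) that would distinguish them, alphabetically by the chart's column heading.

Nitrate, Spores

H2S -: excludes Erysipelothrix rhusiopathiae — 9 left.
Motility -: excludes Bacillus cereus, Listeria monocytogenes, Bacillus subtilis — 6 left.
urea hydrolysis -: excludes Nocardia asteroides — 5 left.
Esculin +: excludes Corynebacterium diphtheriae, Corynebacterium jeikeium, Arcanobacterium haemolyticum — 2 left.
Two candidates remain: Bacillus anthracis and Lactobacillus acidophilus.
  Beta-hemolysis: - vs - — same for both, does not separate.
  Nitrate: Bacillus anthracis +, Lactobacillus acidophilus - — discriminates.
  Spores: Bacillus anthracis +, Lactobacillus acidophilus - — discriminates.
  indole production: - vs - — same for both, does not separate.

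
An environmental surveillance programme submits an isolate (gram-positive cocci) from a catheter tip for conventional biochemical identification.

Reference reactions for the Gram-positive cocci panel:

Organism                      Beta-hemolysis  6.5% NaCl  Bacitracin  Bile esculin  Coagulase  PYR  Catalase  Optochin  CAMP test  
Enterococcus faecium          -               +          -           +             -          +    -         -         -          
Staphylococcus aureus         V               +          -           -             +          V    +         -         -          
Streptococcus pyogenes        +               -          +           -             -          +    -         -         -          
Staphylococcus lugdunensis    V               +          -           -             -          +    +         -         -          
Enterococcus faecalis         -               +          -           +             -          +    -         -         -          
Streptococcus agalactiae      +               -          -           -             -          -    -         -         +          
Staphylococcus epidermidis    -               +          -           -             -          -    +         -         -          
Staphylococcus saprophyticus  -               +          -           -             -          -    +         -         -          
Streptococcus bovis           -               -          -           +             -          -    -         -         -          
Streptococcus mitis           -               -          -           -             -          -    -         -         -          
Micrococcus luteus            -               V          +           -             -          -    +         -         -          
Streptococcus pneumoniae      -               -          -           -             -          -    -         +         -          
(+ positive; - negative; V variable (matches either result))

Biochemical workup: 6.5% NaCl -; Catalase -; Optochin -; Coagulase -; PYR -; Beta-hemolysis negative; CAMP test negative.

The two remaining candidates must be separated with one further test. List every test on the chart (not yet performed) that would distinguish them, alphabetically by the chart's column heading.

CAMP test -: excludes Streptococcus agalactiae — 11 left.
6.5% NaCl -: excludes 6 organisms — 5 left.
PYR -: excludes Streptococcus pyogenes — 4 left.
Optochin -: excludes Streptococcus pneumoniae — 3 left.
Coagulase -: all 3 remaining candidates are consistent.
Beta-hemolysis -: all 3 remaining candidates are consistent.
Catalase -: excludes Micrococcus luteus — 2 left.
Two candidates remain: Streptococcus bovis and Streptococcus mitis.
  Bacitracin: - vs - — same for both, does not separate.
  Bile esculin: Streptococcus bovis +, Streptococcus mitis - — discriminates.

Bile esculin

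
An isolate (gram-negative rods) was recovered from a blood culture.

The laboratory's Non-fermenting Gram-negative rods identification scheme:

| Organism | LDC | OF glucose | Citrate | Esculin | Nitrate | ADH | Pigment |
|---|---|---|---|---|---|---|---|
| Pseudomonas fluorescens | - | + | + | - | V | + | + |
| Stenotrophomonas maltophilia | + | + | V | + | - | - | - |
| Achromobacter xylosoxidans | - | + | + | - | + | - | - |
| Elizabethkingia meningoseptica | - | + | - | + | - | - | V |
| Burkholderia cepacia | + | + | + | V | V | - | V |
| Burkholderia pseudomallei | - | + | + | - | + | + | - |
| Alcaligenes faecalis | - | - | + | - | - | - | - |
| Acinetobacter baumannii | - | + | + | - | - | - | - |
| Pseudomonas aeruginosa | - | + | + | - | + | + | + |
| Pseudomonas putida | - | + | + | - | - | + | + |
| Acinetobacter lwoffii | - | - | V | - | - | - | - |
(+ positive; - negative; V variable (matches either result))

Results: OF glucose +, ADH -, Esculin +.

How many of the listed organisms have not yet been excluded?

Esculin +: excludes 8 organisms — 3 left.
OF glucose +: all 3 remaining candidates are consistent.
ADH -: all 3 remaining candidates are consistent.
Still consistent: Burkholderia cepacia, Elizabethkingia meningoseptica, Stenotrophomonas maltophilia.

3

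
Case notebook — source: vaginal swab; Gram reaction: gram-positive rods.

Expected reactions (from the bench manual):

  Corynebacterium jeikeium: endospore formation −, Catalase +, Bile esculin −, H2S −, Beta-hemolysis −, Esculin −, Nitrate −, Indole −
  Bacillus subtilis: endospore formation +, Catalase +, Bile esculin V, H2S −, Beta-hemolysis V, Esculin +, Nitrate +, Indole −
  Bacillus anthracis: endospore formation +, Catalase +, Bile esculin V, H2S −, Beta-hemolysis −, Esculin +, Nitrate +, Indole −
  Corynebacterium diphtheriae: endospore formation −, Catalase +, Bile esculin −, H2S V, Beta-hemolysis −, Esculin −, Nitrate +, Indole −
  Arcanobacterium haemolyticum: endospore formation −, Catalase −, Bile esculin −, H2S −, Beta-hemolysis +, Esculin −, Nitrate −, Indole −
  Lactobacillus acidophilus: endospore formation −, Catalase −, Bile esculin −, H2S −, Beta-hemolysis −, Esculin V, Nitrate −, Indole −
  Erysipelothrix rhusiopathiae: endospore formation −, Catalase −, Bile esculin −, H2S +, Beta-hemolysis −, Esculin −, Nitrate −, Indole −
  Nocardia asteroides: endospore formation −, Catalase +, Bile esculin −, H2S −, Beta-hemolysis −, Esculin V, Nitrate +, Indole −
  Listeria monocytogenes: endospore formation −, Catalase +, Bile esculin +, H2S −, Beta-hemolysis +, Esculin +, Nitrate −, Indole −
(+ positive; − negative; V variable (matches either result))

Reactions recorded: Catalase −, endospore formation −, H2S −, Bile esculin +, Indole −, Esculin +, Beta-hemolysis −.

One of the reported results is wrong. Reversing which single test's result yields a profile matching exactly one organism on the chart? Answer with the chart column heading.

Bile esculin

As reported, no row in the chart matches all 7 reactions.
Reversing Beta-hemolysis → still no organism matches.
Reversing Indole → still no organism matches.
Reversing H2S → still no organism matches.
Reversing Catalase → still no organism matches.
Reversing Bile esculin (to −) → unique match: Lactobacillus acidophilus.
Reversing endospore formation → still no organism matches.
Reversing Esculin → still no organism matches.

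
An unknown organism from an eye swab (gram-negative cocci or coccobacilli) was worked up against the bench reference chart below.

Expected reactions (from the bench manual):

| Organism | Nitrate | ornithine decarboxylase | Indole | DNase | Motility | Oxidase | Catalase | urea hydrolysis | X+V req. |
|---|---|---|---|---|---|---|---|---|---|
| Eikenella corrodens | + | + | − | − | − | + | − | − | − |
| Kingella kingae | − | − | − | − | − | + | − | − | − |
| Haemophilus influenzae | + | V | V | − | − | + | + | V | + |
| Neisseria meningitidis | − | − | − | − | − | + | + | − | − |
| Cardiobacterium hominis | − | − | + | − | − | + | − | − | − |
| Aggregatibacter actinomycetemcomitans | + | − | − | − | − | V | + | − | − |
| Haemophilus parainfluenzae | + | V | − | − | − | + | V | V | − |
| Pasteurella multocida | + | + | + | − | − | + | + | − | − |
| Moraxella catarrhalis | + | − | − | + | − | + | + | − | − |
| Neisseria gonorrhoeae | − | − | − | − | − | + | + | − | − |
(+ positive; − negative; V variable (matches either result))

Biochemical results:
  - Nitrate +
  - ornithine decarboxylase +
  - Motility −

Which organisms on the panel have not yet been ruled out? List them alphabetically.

ornithine decarboxylase +: excludes 6 organisms — 4 left.
Nitrate +: all 4 remaining candidates are consistent.
Motility −: all 4 remaining candidates are consistent.

Eikenella corrodens, Haemophilus influenzae, Haemophilus parainfluenzae, Pasteurella multocida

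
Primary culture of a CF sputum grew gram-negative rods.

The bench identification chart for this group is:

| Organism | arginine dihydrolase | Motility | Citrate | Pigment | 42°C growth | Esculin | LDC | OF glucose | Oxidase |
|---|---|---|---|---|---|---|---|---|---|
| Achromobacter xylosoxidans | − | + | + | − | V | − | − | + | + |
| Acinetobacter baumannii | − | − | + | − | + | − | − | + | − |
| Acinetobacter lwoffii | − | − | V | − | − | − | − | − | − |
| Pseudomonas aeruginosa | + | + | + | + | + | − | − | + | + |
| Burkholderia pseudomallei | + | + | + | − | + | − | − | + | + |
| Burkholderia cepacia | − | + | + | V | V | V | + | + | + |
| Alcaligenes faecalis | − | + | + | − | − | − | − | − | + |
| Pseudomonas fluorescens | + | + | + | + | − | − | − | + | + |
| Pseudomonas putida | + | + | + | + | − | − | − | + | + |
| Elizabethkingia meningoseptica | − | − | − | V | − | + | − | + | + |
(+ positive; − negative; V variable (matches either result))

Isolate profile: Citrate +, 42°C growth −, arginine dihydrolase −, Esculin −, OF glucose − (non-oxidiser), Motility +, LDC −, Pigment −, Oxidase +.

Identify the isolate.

Alcaligenes faecalis

Oxidase +: excludes Acinetobacter baumannii, Acinetobacter lwoffii — 8 left.
42°C growth −: excludes Pseudomonas aeruginosa, Burkholderia pseudomallei — 6 left.
Esculin −: excludes Elizabethkingia meningoseptica — 5 left.
Citrate +: all 5 remaining candidates are consistent.
Motility +: all 5 remaining candidates are consistent.
OF glucose −: excludes Achromobacter xylosoxidans, Burkholderia cepacia, Pseudomonas fluorescens, Pseudomonas putida — 1 left.
Pigment −: the one remaining candidate is consistent.
LDC −: the one remaining candidate is consistent.
arginine dihydrolase −: the one remaining candidate is consistent.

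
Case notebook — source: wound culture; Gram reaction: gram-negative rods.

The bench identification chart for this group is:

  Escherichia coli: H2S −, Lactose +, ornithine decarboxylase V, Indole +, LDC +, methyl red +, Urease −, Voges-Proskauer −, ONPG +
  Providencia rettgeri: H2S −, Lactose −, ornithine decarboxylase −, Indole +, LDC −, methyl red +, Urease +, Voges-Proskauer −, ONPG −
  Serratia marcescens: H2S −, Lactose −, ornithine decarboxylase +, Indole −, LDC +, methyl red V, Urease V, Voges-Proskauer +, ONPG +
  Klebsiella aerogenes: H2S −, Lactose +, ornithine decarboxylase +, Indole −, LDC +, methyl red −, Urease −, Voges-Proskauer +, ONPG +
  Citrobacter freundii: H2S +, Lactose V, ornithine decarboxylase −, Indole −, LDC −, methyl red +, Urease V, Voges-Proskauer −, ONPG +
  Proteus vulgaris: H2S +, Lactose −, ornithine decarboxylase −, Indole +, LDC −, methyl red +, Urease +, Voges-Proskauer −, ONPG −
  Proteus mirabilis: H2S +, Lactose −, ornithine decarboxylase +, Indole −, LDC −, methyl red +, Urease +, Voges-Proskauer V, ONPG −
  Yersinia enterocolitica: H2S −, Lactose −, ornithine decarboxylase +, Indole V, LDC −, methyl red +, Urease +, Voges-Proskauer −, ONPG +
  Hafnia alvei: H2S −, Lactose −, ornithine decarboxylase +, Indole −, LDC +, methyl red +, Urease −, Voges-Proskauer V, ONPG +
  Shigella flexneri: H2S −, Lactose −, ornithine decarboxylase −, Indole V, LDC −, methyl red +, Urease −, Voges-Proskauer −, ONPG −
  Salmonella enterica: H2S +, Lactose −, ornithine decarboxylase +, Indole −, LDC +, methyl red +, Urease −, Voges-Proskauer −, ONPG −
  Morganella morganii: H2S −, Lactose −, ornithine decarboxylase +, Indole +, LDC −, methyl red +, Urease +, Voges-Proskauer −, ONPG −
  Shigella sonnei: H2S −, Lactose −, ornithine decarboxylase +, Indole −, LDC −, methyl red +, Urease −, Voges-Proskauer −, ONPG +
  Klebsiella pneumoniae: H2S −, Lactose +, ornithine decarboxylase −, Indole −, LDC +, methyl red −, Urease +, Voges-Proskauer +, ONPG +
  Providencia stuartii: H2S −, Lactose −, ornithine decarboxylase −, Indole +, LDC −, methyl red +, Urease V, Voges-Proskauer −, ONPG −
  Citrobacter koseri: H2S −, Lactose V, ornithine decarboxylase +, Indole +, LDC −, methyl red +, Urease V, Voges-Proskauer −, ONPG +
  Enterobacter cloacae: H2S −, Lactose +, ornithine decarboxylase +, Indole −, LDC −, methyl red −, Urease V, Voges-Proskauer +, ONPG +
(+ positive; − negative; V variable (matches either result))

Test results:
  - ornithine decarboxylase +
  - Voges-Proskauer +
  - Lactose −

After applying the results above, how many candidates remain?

3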